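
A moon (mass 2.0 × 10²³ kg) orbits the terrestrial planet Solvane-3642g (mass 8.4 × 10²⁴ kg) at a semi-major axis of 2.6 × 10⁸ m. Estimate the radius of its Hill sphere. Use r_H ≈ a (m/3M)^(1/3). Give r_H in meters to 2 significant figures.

5.2 × 10⁷ m

r_H ≈ a (m/3M)^(1/3)
    = (2.6 × 10⁸) × (2.0 × 10²³ / (3 × 8.4 × 10²⁴))^(1/3)
    = 5.2 × 10⁷ m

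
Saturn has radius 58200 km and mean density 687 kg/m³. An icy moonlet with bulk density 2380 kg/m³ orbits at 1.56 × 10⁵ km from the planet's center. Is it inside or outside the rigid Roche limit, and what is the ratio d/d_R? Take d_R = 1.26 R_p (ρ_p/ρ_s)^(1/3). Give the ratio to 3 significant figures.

outside; d/d_R ≈ 3.22

d_R = 1.26 × (58200 km) × (687/2380)^(1/3) = 48460 km
d/d_R = (1.56 × 10⁵) / (48460) = 3.22
Since d/d_R > 1, the body is outside the Roche limit.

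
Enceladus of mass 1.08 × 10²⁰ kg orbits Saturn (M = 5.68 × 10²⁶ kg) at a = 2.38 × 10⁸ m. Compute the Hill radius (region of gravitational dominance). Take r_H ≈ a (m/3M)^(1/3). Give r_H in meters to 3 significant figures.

9.49 × 10⁵ m

r_H ≈ a (m/3M)^(1/3)
    = (2.38 × 10⁸) × (1.08 × 10²⁰ / (3 × 5.68 × 10²⁶))^(1/3)
    = 9.49 × 10⁵ m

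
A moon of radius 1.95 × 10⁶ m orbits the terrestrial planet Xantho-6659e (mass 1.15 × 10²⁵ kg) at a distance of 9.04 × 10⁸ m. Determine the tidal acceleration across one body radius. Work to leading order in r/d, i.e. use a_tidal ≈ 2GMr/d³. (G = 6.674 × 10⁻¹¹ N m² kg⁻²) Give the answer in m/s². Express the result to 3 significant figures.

4.05 × 10⁻⁶ m/s²

Since r ≪ d, expand the inverse-square field across one radius to get the leading 2GMr/d³ term.
Δa = 2GMr/d³
   = 2 × (6.674 × 10⁻¹¹) × (1.15 × 10²⁵) × (1.95 × 10⁶) / (9.04 × 10⁸)³
   = 4.05 × 10⁻⁶ m/s²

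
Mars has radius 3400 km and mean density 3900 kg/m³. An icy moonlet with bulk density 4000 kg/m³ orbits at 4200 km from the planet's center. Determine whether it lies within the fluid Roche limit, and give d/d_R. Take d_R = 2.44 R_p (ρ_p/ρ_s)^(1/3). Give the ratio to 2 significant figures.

inside; d/d_R ≈ 0.51

d_R = 2.44 × (3400 km) × (3900/4000)^(1/3) = 8226 km
d/d_R = (4200) / (8226) = 0.51
Since d/d_R < 1, the body is inside the Roche limit.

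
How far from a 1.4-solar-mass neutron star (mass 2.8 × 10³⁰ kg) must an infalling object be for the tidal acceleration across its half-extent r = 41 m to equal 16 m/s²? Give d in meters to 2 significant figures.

9.9 × 10⁶ m

2GMr/d³ = a_tidal  ⇒  d = (2GMr / a_tidal)^(1/3)
d = (2 × 6.674×10⁻¹¹ × (2.8 × 10³⁰) × (41) / (16))^(1/3)
  = 9.9 × 10⁶ m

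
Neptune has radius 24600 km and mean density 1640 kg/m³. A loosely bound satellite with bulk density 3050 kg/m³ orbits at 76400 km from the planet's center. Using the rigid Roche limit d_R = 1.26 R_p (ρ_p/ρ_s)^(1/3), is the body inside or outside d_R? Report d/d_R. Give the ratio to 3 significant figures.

d_R = 1.26 × (24600 km) × (1640/3050)^(1/3) = 25210 km
d/d_R = (76400) / (25210) = 3.03
Since d/d_R > 1, the body is outside the Roche limit.

outside; d/d_R ≈ 3.03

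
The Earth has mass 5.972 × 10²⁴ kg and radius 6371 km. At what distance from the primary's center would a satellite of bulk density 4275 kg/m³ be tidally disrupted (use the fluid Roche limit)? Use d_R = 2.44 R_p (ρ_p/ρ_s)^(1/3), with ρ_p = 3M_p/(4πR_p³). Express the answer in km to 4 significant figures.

16920 km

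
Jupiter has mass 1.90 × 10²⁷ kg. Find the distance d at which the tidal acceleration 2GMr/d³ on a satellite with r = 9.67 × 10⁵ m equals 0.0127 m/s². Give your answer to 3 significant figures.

2GMr/d³ = a_tidal  ⇒  d = (2GMr / a_tidal)^(1/3)
d = (2 × 6.674×10⁻¹¹ × (1.90 × 10²⁷) × (9.67 × 10⁵) / (0.0127))^(1/3)
  = 2.68 × 10⁸ m

2.68 × 10⁸ m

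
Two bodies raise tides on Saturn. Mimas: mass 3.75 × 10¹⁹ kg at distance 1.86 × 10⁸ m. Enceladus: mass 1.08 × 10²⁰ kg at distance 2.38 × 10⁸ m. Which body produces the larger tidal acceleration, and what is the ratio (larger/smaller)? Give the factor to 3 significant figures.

Compare M/d³ for the two perturbers:
Mimas: (3.75 × 10¹⁹) / (1.86 × 10⁸)³ = 5.828 × 10⁻⁶
Enceladus: (1.08 × 10²⁰) / (2.38 × 10⁸)³ = 8.011 × 10⁻⁶
Ratio (larger/smaller) = 1.37

Enceladus, by a factor of ≈ 1.37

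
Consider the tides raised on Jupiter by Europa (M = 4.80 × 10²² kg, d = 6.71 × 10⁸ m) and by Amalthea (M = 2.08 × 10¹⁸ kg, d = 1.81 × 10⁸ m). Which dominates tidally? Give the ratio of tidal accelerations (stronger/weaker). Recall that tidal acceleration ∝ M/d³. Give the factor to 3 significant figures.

Compare M/d³ for the two perturbers:
Europa: (4.80 × 10²²) / (6.71 × 10⁸)³ = 1.589 × 10⁻⁴
Amalthea: (2.08 × 10¹⁸) / (1.81 × 10⁸)³ = 3.508 × 10⁻⁷
Ratio (larger/smaller) = 453

Europa, by a factor of ≈ 453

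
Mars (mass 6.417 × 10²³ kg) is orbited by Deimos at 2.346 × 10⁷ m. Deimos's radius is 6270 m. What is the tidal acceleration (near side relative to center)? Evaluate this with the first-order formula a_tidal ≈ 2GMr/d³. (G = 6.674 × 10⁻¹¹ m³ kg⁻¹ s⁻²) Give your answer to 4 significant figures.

Δa = 2GMr/d³
   = 2 × (6.674 × 10⁻¹¹) × (6.417 × 10²³) × (6270) / (2.346 × 10⁷)³
   = 4.159 × 10⁻⁵ m/s²

4.159 × 10⁻⁵ m/s²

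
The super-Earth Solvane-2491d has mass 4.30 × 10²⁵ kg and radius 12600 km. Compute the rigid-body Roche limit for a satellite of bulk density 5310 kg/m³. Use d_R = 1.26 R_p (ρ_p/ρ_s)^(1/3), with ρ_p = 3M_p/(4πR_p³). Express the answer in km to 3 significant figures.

15700 km

ρ_p = 3M_p/(4πR_p³) = 3 × (4.30 × 10²⁵) / (4π × (1.26 × 10⁷ m)³) = 5130 kg/m³
d_R = 1.26 × 12600 km × (5130/5310)^(1/3)
    = 15700 km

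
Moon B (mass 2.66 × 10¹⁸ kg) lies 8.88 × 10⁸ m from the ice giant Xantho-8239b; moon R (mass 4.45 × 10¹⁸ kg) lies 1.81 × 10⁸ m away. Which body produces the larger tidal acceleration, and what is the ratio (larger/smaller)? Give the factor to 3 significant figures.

Moon R, by a factor of ≈ 198

Compare M/d³ for the two perturbers:
Moon B: (2.66 × 10¹⁸) / (8.88 × 10⁸)³ = 3.799 × 10⁻⁹
Moon R: (4.45 × 10¹⁸) / (1.81 × 10⁸)³ = 7.505 × 10⁻⁷
Ratio (larger/smaller) = 198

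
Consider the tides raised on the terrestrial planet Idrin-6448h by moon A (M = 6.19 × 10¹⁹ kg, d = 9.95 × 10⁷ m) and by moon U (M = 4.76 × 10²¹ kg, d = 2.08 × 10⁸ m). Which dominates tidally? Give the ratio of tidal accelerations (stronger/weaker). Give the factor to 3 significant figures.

Moon U, by a factor of ≈ 8.42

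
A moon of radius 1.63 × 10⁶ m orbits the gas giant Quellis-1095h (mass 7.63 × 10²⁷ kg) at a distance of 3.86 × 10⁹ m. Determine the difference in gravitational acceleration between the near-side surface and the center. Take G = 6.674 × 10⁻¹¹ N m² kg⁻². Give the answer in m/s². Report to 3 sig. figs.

Δa = 2GMr/d³
   = 2 × (6.674 × 10⁻¹¹) × (7.63 × 10²⁷) × (1.63 × 10⁶) / (3.86 × 10⁹)³
   = 2.89 × 10⁻⁵ m/s²

2.89 × 10⁻⁵ m/s²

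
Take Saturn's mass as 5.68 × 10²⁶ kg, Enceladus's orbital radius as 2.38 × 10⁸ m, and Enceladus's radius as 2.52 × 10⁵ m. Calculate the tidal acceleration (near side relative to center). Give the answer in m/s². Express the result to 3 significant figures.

Δg = 2GMr/d³
   = 2 × (6.674 × 10⁻¹¹) × (5.68 × 10²⁶) × (2.52 × 10⁵) / (2.38 × 10⁸)³
   = 1.42 × 10⁻³ m/s²

1.42 × 10⁻³ m/s²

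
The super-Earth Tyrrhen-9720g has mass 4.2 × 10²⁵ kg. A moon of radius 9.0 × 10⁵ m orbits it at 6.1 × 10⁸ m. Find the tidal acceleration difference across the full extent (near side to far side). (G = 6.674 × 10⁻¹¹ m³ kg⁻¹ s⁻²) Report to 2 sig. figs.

4.4 × 10⁻⁵ m/s²

Δg = 4GMr/d³
   = 4 × (6.674 × 10⁻¹¹) × (4.2 × 10²⁵) × (9.0 × 10⁵) / (6.1 × 10⁸)³
   = 4.4 × 10⁻⁵ m/s²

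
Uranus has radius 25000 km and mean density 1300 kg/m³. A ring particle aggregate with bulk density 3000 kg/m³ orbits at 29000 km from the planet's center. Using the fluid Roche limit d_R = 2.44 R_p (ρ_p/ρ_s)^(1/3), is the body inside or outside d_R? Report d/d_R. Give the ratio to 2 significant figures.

d_R = 2.44 × (25000 km) × (1300/3000)^(1/3) = 46160 km
d/d_R = (29000) / (46160) = 0.63
Since d/d_R < 1, the body is inside the Roche limit.

inside; d/d_R ≈ 0.63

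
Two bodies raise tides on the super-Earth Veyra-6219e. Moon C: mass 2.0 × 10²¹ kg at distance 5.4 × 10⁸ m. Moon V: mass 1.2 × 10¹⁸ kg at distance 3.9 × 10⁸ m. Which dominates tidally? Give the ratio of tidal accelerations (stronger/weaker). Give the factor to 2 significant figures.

Moon C, by a factor of ≈ 630

Compare M/d³ for the two perturbers:
Moon C: (2.0 × 10²¹) / (5.4 × 10⁸)³ = 1.270 × 10⁻⁵
Moon V: (1.2 × 10¹⁸) / (3.9 × 10⁸)³ = 2.023 × 10⁻⁸
Ratio (larger/smaller) = 630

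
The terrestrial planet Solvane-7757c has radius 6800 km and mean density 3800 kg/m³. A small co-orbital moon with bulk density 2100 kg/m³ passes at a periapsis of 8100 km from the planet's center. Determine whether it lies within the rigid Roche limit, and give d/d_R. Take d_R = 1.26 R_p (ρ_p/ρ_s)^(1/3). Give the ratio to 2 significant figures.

d_R = 1.26 × (6800 km) × (3800/2100)^(1/3) = 10440 km
d/d_R = (8100) / (10440) = 0.78
Since d/d_R < 1, the body is inside the Roche limit.

inside; d/d_R ≈ 0.78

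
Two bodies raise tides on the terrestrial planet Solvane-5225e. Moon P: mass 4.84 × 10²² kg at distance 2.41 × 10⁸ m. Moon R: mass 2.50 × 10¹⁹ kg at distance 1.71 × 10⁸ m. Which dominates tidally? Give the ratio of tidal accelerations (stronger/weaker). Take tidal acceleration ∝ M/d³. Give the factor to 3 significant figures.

Tidal acceleration ∝ M/d³, so compare M/d³ for each.
Moon P: (4.84 × 10²²) / (2.41 × 10⁸)³ = 3.458 × 10⁻³
Moon R: (2.50 × 10¹⁹) / (1.71 × 10⁸)³ = 5.000 × 10⁻⁶
Ratio (larger/smaller) = 692

Moon P, by a factor of ≈ 692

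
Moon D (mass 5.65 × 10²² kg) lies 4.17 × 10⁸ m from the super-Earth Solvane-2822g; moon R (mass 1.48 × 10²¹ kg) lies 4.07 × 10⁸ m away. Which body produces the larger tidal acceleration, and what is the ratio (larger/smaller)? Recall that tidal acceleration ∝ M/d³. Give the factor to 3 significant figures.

Moon D, by a factor of ≈ 35.5

Compare M/d³ for the two perturbers:
Moon D: (5.65 × 10²²) / (4.17 × 10⁸)³ = 7.792 × 10⁻⁴
Moon R: (1.48 × 10²¹) / (4.07 × 10⁸)³ = 2.195 × 10⁻⁵
Ratio (larger/smaller) = 35.5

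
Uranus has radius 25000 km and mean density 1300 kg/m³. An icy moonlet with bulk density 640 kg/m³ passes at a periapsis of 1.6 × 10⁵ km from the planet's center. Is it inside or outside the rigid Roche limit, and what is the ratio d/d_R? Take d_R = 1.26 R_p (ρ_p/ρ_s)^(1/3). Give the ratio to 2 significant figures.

d_R = 1.26 × (25000 km) × (1300/640)^(1/3) = 39890 km
d/d_R = (1.6 × 10⁵) / (39890) = 4.0
Since d/d_R > 1, the body is outside the Roche limit.

outside; d/d_R ≈ 4.0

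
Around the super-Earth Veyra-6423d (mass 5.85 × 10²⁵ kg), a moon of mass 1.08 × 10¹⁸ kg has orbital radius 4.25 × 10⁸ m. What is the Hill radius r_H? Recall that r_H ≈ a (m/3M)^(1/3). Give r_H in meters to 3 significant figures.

r_H ≈ a (m/3M)^(1/3)
    = (4.25 × 10⁸) × (1.08 × 10¹⁸ / (3 × 5.85 × 10²⁵))^(1/3)
    = 7.79 × 10⁵ m

7.79 × 10⁵ m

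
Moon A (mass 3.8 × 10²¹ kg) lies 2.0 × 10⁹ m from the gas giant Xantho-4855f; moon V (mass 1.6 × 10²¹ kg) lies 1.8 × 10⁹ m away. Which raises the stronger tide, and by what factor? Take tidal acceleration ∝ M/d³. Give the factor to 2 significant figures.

Moon A, by a factor of ≈ 1.7

Tidal acceleration ∝ M/d³, so compare M/d³ for each.
Moon A: (3.8 × 10²¹) / (2.0 × 10⁹)³ = 4.750 × 10⁻⁷
Moon V: (1.6 × 10²¹) / (1.8 × 10⁹)³ = 2.743 × 10⁻⁷
Ratio (larger/smaller) = 1.7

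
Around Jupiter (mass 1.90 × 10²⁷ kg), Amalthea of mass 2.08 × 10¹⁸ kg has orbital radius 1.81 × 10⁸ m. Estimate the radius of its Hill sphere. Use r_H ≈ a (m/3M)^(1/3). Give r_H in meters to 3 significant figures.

1.29 × 10⁵ m

r_H ≈ a (m/3M)^(1/3)
    = (1.81 × 10⁸) × (2.08 × 10¹⁸ / (3 × 1.90 × 10²⁷))^(1/3)
    = 1.29 × 10⁵ m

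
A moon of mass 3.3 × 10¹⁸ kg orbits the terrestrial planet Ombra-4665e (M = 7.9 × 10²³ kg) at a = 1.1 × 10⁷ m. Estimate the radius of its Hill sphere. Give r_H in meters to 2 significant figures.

1.2 × 10⁵ m

r_H ≈ a (m/3M)^(1/3)
    = (1.1 × 10⁷) × (3.3 × 10¹⁸ / (3 × 7.9 × 10²³))^(1/3)
    = 1.2 × 10⁵ m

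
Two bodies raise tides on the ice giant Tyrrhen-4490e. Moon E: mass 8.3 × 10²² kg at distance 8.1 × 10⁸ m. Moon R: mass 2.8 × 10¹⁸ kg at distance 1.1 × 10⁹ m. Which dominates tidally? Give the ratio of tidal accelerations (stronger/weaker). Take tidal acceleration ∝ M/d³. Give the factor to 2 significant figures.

Compare M/d³ for the two perturbers:
Moon E: (8.3 × 10²²) / (8.1 × 10⁸)³ = 1.562 × 10⁻⁴
Moon R: (2.8 × 10¹⁸) / (1.1 × 10⁹)³ = 2.104 × 10⁻⁹
Ratio (larger/smaller) = 74000

Moon E, by a factor of ≈ 74000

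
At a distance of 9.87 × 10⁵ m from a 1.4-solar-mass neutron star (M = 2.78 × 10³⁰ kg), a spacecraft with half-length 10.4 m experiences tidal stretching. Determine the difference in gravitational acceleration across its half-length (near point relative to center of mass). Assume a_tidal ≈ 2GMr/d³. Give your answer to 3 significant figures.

4.01 × 10³ m/s²

Δa = 2GMr/d³
   = 2 × (6.674 × 10⁻¹¹) × (2.78 × 10³⁰) × (10.4) / (9.87 × 10⁵)³
   = 4.01 × 10³ m/s²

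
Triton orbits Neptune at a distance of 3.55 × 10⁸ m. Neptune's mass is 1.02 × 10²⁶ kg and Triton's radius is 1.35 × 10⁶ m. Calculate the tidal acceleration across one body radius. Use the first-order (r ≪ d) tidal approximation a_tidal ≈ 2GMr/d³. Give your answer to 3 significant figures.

4.11 × 10⁻⁴ m/s²

Δg = 2GMr/d³
   = 2 × (6.674 × 10⁻¹¹) × (1.02 × 10²⁶) × (1.35 × 10⁶) / (3.55 × 10⁸)³
   = 4.11 × 10⁻⁴ m/s²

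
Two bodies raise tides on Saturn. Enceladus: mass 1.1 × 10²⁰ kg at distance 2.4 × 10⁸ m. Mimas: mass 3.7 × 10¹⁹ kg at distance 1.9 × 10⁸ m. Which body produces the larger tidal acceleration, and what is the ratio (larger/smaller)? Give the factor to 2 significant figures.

Tidal acceleration ∝ M/d³, so compare M/d³ for each.
Enceladus: (1.1 × 10²⁰) / (2.4 × 10⁸)³ = 7.957 × 10⁻⁶
Mimas: (3.7 × 10¹⁹) / (1.9 × 10⁸)³ = 5.394 × 10⁻⁶
Ratio (larger/smaller) = 1.5

Enceladus, by a factor of ≈ 1.5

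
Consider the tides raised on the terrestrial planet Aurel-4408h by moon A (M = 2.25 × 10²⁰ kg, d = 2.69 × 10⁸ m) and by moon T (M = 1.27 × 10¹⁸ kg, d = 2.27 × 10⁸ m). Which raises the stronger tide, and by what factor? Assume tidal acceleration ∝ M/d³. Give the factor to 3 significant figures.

Tidal acceleration ∝ M/d³, so compare M/d³ for each.
Moon A: (2.25 × 10²⁰) / (2.69 × 10⁸)³ = 1.156 × 10⁻⁵
Moon T: (1.27 × 10¹⁸) / (2.27 × 10⁸)³ = 1.086 × 10⁻⁷
Ratio (larger/smaller) = 106

Moon A, by a factor of ≈ 106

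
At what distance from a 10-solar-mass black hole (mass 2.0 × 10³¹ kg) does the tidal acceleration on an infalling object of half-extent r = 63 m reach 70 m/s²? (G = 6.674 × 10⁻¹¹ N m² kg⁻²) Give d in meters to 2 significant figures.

2GMr/d³ = a_tidal  ⇒  d = (2GMr / a_tidal)^(1/3)
d = (2 × 6.674×10⁻¹¹ × (2.0 × 10³¹) × (63) / (70))^(1/3)
  = 1.3 × 10⁷ m

1.3 × 10⁷ m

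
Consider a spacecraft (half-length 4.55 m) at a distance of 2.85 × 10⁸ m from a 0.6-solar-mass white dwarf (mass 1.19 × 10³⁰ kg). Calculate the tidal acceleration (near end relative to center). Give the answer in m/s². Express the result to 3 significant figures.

3.12 × 10⁻⁵ m/s²

Differencing GM/(d−r)² and GM/d² to first order in r/d gives 2GMr/d³.
Δg = 2GMr/d³
   = 2 × (6.674 × 10⁻¹¹) × (1.19 × 10³⁰) × (4.55) / (2.85 × 10⁸)³
   = 3.12 × 10⁻⁵ m/s²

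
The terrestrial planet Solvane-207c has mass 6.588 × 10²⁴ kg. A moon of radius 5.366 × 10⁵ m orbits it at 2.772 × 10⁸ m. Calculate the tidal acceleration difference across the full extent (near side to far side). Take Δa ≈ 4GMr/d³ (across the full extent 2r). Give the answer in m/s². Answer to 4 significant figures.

a_tidal = 4GMr/d³
        = 4 × (6.674 × 10⁻¹¹) × (6.588 × 10²⁴) × (5.366 × 10⁵) / (2.772 × 10⁸)³
        = 4.431 × 10⁻⁵ m/s²

4.431 × 10⁻⁵ m/s²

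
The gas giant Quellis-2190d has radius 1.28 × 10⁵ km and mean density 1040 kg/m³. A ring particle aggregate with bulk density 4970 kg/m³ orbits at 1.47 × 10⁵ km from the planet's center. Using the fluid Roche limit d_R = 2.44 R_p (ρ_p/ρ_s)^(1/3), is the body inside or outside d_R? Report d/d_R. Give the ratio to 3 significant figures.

inside; d/d_R ≈ 0.793

d_R = 2.44 × (1.28 × 10⁵ km) × (1040/4970)^(1/3) = 1.854 × 10⁵ km
d/d_R = (1.47 × 10⁵) / (1.854 × 10⁵) = 0.793
Since d/d_R < 1, the body is inside the Roche limit.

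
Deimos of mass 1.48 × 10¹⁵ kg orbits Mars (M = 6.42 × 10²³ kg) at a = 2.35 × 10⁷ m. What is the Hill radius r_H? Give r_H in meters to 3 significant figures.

2.15 × 10⁴ m

r_H ≈ a (m/3M)^(1/3)
    = (2.35 × 10⁷) × (1.48 × 10¹⁵ / (3 × 6.42 × 10²³))^(1/3)
    = 2.15 × 10⁴ m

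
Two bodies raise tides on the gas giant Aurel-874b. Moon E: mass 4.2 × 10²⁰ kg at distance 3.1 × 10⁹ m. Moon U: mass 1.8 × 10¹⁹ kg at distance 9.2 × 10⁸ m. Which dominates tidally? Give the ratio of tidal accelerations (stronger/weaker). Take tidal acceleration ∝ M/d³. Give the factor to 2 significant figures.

Compare M/d³ for the two perturbers:
Moon E: (4.2 × 10²⁰) / (3.1 × 10⁹)³ = 1.410 × 10⁻⁸
Moon U: (1.8 × 10¹⁹) / (9.2 × 10⁸)³ = 2.312 × 10⁻⁸
Ratio (larger/smaller) = 1.6

Moon U, by a factor of ≈ 1.6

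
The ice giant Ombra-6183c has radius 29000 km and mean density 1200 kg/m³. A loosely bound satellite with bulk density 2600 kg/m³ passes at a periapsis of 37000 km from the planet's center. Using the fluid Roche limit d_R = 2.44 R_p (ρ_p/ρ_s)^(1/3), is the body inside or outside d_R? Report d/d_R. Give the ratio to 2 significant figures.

d_R = 2.44 × (29000 km) × (1200/2600)^(1/3) = 54680 km
d/d_R = (37000) / (54680) = 0.68
Since d/d_R < 1, the body is inside the Roche limit.

inside; d/d_R ≈ 0.68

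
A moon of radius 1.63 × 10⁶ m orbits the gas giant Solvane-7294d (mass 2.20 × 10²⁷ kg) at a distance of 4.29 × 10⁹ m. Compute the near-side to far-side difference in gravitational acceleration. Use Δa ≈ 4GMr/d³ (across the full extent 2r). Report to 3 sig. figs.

The field gradient is 2GM/d³; across the full diameter 2r the difference is 4GMr/d³.
Δa = 4GMr/d³
   = 4 × (6.674 × 10⁻¹¹) × (2.20 × 10²⁷) × (1.63 × 10⁶) / (4.29 × 10⁹)³
   = 1.21 × 10⁻⁵ m/s²

1.21 × 10⁻⁵ m/s²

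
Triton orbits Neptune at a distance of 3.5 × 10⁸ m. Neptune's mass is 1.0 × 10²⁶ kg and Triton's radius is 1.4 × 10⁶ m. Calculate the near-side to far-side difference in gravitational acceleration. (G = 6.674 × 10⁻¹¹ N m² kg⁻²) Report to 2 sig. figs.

Δa = 4GMr/d³
   = 4 × (6.674 × 10⁻¹¹) × (1.0 × 10²⁶) × (1.4 × 10⁶) / (3.5 × 10⁸)³
   = 8.7 × 10⁻⁴ m/s²

8.7 × 10⁻⁴ m/s²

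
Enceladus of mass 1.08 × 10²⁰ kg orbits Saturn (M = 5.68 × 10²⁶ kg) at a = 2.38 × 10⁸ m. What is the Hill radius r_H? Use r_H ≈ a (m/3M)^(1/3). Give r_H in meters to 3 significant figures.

r_H ≈ a (m/3M)^(1/3)
    = (2.38 × 10⁸) × (1.08 × 10²⁰ / (3 × 5.68 × 10²⁶))^(1/3)
    = 9.49 × 10⁵ m

9.49 × 10⁵ m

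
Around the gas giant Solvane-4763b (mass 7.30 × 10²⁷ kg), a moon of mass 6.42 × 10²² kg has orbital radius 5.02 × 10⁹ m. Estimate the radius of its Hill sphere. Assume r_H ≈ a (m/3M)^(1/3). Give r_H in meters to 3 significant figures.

7.18 × 10⁷ m

r_H ≈ a (m/3M)^(1/3)
    = (5.02 × 10⁹) × (6.42 × 10²² / (3 × 7.30 × 10²⁷))^(1/3)
    = 7.18 × 10⁷ m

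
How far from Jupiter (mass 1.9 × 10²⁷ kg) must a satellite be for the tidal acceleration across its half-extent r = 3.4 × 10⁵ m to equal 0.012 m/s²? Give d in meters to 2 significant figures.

1.9 × 10⁸ m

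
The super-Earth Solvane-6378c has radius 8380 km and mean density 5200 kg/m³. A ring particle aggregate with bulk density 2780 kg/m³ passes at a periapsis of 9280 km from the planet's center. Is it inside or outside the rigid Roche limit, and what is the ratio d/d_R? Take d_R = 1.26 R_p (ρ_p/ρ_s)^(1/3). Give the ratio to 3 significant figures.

inside; d/d_R ≈ 0.713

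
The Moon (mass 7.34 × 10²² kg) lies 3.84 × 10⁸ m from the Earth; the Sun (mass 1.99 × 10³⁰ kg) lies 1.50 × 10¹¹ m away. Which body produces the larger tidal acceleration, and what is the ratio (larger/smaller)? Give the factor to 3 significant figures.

The Moon, by a factor of ≈ 2.20

Tidal stretch scales as M/d³; compute that for each body.
The Moon: (7.34 × 10²²) / (3.84 × 10⁸)³ = 1.296 × 10⁻³
The Sun: (1.99 × 10³⁰) / (1.50 × 10¹¹)³ = 5.896 × 10⁻⁴
Ratio (larger/smaller) = 2.20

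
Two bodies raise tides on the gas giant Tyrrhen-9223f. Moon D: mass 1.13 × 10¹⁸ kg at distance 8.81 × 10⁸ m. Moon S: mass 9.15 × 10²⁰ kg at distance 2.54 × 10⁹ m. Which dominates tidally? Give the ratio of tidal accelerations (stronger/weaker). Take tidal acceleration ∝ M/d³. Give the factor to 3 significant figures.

Moon S, by a factor of ≈ 33.8

Tidal acceleration ∝ M/d³, so compare M/d³ for each.
Moon D: (1.13 × 10¹⁸) / (8.81 × 10⁸)³ = 1.653 × 10⁻⁹
Moon S: (9.15 × 10²⁰) / (2.54 × 10⁹)³ = 5.584 × 10⁻⁸
Ratio (larger/smaller) = 33.8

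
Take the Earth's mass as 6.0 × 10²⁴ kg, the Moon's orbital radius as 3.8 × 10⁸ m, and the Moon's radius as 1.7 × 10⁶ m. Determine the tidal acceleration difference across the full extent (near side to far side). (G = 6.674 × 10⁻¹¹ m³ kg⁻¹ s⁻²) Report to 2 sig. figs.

5.0 × 10⁻⁵ m/s²

Δg = 4GMr/d³
   = 4 × (6.674 × 10⁻¹¹) × (6.0 × 10²⁴) × (1.7 × 10⁶) / (3.8 × 10⁸)³
   = 5.0 × 10⁻⁵ m/s²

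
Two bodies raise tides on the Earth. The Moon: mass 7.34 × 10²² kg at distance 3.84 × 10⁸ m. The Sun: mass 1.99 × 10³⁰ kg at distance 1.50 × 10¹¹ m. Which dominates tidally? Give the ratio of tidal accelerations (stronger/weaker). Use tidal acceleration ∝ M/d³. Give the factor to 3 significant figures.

Tidal stretch scales as M/d³; compute that for each body.
The Moon: (7.34 × 10²²) / (3.84 × 10⁸)³ = 1.296 × 10⁻³
The Sun: (1.99 × 10³⁰) / (1.50 × 10¹¹)³ = 5.896 × 10⁻⁴
Ratio (larger/smaller) = 2.20

The Moon, by a factor of ≈ 2.20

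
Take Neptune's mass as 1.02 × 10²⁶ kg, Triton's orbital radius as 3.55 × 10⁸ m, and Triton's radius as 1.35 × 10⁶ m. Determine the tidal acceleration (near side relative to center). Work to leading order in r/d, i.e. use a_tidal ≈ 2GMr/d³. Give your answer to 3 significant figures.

Δa = 2GMr/d³
   = 2 × (6.674 × 10⁻¹¹) × (1.02 × 10²⁶) × (1.35 × 10⁶) / (3.55 × 10⁸)³
   = 4.11 × 10⁻⁴ m/s²

4.11 × 10⁻⁴ m/s²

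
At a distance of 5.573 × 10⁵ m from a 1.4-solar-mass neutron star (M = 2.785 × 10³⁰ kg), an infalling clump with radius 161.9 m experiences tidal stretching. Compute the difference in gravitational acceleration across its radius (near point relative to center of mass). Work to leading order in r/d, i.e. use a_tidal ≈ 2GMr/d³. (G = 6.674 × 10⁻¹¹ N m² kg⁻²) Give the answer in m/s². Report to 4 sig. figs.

Δg = 2GMr/d³
   = 2 × (6.674 × 10⁻¹¹) × (2.785 × 10³⁰) × (161.9) / (5.573 × 10⁵)³
   = 3.477 × 10⁵ m/s²

3.477 × 10⁵ m/s²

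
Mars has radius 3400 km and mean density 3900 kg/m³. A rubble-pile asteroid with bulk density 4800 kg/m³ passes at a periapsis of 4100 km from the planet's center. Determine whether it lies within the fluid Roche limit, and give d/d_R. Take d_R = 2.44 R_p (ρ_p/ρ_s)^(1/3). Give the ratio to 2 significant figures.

d_R = 2.44 × (3400 km) × (3900/4800)^(1/3) = 7741 km
d/d_R = (4100) / (7741) = 0.53
Since d/d_R < 1, the body is inside the Roche limit.

inside; d/d_R ≈ 0.53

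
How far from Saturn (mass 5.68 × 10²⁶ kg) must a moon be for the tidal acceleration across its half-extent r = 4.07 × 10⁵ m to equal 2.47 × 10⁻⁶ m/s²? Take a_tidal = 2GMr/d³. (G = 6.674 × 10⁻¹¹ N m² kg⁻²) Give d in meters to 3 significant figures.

2.32 × 10⁹ m

2GMr/d³ = a_tidal  ⇒  d = (2GMr / a_tidal)^(1/3)
d = (2 × 6.674×10⁻¹¹ × (5.68 × 10²⁶) × (4.07 × 10⁵) / (2.47 × 10⁻⁶))^(1/3)
  = 2.32 × 10⁹ m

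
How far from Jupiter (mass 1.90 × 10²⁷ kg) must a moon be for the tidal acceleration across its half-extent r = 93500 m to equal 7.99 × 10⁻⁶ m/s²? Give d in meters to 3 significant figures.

2GMr/d³ = a_tidal  ⇒  d = (2GMr / a_tidal)^(1/3)
d = (2 × 6.674×10⁻¹¹ × (1.90 × 10²⁷) × (93500) / (7.99 × 10⁻⁶))^(1/3)
  = 1.44 × 10⁹ m

1.44 × 10⁹ m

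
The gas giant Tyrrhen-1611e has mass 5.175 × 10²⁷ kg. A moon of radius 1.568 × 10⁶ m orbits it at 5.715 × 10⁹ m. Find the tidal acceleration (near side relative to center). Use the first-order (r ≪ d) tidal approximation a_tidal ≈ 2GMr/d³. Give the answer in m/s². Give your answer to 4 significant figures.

Δa = 2GMr/d³
   = 2 × (6.674 × 10⁻¹¹) × (5.175 × 10²⁷) × (1.568 × 10⁶) / (5.715 × 10⁹)³
   = 5.803 × 10⁻⁶ m/s²

5.803 × 10⁻⁶ m/s²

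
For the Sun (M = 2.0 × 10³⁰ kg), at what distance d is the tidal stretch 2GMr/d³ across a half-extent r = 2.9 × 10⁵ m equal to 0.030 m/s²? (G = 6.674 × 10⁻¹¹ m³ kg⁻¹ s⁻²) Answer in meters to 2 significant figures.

1.4 × 10⁹ m

2GMr/d³ = a_tidal  ⇒  d = (2GMr / a_tidal)^(1/3)
d = (2 × 6.674×10⁻¹¹ × (2.0 × 10³⁰) × (2.9 × 10⁵) / (0.030))^(1/3)
  = 1.4 × 10⁹ m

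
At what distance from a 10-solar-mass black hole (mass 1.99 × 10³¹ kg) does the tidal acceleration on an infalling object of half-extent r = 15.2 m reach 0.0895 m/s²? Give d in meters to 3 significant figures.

2GMr/d³ = a_tidal  ⇒  d = (2GMr / a_tidal)^(1/3)
d = (2 × 6.674×10⁻¹¹ × (1.99 × 10³¹) × (15.2) / (0.0895))^(1/3)
  = 7.67 × 10⁷ m

7.67 × 10⁷ m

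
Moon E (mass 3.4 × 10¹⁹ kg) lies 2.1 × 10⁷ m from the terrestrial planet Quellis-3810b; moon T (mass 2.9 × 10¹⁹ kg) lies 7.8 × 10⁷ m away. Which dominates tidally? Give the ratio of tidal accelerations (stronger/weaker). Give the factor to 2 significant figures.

Moon E, by a factor of ≈ 60

The tide-raising term goes as M/d³ (the gradient of a 1/d² field).
Moon E: (3.4 × 10¹⁹) / (2.1 × 10⁷)³ = 3.671 × 10⁻³
Moon T: (2.9 × 10¹⁹) / (7.8 × 10⁷)³ = 6.111 × 10⁻⁵
Ratio (larger/smaller) = 60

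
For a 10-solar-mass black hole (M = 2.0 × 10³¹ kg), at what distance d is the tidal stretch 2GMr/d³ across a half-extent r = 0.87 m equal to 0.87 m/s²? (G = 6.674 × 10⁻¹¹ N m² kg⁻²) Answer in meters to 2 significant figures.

2GMr/d³ = a_tidal  ⇒  d = (2GMr / a_tidal)^(1/3)
d = (2 × 6.674×10⁻¹¹ × (2.0 × 10³¹) × (0.87) / (0.87))^(1/3)
  = 1.4 × 10⁷ m

1.4 × 10⁷ m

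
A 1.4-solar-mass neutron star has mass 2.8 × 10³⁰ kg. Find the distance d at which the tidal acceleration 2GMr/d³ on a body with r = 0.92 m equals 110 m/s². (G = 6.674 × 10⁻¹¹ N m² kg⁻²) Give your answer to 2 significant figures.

1.5 × 10⁶ m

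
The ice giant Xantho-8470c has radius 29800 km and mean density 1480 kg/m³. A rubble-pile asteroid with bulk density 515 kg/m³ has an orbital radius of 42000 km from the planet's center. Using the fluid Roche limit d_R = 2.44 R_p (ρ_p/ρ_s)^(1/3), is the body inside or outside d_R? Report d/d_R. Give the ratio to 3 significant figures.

inside; d/d_R ≈ 0.406

d_R = 2.44 × (29800 km) × (1480/515)^(1/3) = 1.034 × 10⁵ km
d/d_R = (42000) / (1.034 × 10⁵) = 0.406
Since d/d_R < 1, the body is inside the Roche limit.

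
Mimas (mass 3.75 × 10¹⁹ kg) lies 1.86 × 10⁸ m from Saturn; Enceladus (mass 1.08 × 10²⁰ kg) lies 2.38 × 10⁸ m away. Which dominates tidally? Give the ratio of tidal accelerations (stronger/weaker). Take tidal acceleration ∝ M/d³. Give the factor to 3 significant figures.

The tide-raising term goes as M/d³ (the gradient of a 1/d² field).
Mimas: (3.75 × 10¹⁹) / (1.86 × 10⁸)³ = 5.828 × 10⁻⁶
Enceladus: (1.08 × 10²⁰) / (2.38 × 10⁸)³ = 8.011 × 10⁻⁶
Ratio (larger/smaller) = 1.37

Enceladus, by a factor of ≈ 1.37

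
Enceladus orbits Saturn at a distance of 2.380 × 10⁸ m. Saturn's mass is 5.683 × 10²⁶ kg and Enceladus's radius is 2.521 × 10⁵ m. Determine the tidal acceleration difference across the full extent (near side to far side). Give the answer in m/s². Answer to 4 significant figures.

2.837 × 10⁻³ m/s²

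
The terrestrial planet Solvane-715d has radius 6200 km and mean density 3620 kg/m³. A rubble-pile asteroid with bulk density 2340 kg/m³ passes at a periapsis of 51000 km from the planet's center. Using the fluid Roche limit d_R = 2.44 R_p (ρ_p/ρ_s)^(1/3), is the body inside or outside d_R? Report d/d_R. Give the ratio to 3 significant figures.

d_R = 2.44 × (6200 km) × (3620/2340)^(1/3) = 17500 km
d/d_R = (51000) / (17500) = 2.91
Since d/d_R > 1, the body is outside the Roche limit.

outside; d/d_R ≈ 2.91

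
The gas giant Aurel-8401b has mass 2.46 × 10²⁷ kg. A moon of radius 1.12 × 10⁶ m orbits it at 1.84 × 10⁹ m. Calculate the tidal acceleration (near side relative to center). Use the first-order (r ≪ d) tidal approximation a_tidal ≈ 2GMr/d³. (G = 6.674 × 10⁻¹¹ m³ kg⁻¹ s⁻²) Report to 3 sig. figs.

5.90 × 10⁻⁵ m/s²

Δg = 2GMr/d³
   = 2 × (6.674 × 10⁻¹¹) × (2.46 × 10²⁷) × (1.12 × 10⁶) / (1.84 × 10⁹)³
   = 5.90 × 10⁻⁵ m/s²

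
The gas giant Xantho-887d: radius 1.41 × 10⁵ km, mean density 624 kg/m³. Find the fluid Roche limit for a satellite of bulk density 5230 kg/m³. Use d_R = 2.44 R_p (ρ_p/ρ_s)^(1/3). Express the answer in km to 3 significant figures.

d_R = 2.44 × 1.41 × 10⁵ km × (624/5230)^(1/3)
    = 1.69 × 10⁵ km

1.69 × 10⁵ km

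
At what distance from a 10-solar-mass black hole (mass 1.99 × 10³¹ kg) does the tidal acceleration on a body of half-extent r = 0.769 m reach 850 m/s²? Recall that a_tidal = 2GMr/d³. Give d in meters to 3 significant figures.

2GMr/d³ = a_tidal  ⇒  d = (2GMr / a_tidal)^(1/3)
d = (2 × 6.674×10⁻¹¹ × (1.99 × 10³¹) × (0.769) / (850))^(1/3)
  = 1.34 × 10⁶ m

1.34 × 10⁶ m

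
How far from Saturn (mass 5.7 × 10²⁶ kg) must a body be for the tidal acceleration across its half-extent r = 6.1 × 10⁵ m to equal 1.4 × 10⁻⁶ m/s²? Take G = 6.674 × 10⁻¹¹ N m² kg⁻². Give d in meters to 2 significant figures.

2GMr/d³ = a_tidal  ⇒  d = (2GMr / a_tidal)^(1/3)
d = (2 × 6.674×10⁻¹¹ × (5.7 × 10²⁶) × (6.1 × 10⁵) / (1.4 × 10⁻⁶))^(1/3)
  = 3.2 × 10⁹ m

3.2 × 10⁹ m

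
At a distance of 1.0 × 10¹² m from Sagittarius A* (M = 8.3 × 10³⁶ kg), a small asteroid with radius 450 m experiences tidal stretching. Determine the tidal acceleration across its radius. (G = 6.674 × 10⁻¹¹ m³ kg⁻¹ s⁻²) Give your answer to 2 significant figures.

5.0 × 10⁻⁷ m/s²

Differencing GM/(d−r)² and GM/d² to first order in r/d gives 2GMr/d³.
Δa = 2GMr/d³
   = 2 × (6.674 × 10⁻¹¹) × (8.3 × 10³⁶) × (450) / (1.0 × 10¹²)³
   = 5.0 × 10⁻⁷ m/s²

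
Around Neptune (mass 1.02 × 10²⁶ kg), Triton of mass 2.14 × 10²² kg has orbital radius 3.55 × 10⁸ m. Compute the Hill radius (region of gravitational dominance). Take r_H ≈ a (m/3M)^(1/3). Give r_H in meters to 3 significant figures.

1.46 × 10⁷ m

r_H ≈ a (m/3M)^(1/3)
    = (3.55 × 10⁸) × (2.14 × 10²² / (3 × 1.02 × 10²⁶))^(1/3)
    = 1.46 × 10⁷ m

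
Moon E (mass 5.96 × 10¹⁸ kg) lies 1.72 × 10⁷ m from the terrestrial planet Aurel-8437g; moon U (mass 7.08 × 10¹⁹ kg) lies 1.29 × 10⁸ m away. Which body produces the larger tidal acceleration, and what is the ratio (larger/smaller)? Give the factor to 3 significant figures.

Moon E, by a factor of ≈ 35.5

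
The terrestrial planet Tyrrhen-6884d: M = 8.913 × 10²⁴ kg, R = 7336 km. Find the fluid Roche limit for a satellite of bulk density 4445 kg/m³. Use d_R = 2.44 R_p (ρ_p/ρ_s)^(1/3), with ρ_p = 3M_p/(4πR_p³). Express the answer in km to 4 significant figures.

19090 km

ρ_p = 3M_p/(4πR_p³) = 3 × (8.913 × 10²⁴) / (4π × (7.336 × 10⁶ m)³) = 5390 kg/m³
d_R = 2.44 × 7336 km × (5390/4445)^(1/3)
    = 19090 km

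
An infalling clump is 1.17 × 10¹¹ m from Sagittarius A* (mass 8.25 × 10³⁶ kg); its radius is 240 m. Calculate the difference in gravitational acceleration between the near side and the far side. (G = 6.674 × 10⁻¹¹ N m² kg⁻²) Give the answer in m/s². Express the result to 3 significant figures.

Δa = 4GMr/d³
   = 4 × (6.674 × 10⁻¹¹) × (8.25 × 10³⁶) × (240) / (1.17 × 10¹¹)³
   = 3.30 × 10⁻⁴ m/s²

3.30 × 10⁻⁴ m/s²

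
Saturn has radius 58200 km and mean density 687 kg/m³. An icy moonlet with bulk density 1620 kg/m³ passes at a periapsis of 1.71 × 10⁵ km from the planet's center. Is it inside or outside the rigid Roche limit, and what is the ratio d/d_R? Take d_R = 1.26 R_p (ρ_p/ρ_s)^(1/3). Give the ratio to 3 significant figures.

d_R = 1.26 × (58200 km) × (687/1620)^(1/3) = 55090 km
d/d_R = (1.71 × 10⁵) / (55090) = 3.10
Since d/d_R > 1, the body is outside the Roche limit.

outside; d/d_R ≈ 3.10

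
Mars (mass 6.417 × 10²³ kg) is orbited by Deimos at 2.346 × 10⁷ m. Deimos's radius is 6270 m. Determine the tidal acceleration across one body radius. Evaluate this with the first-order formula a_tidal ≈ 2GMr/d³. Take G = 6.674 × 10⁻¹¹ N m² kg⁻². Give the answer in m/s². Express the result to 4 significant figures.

4.159 × 10⁻⁵ m/s²

a_tidal = 2GMr/d³
        = 2 × (6.674 × 10⁻¹¹) × (6.417 × 10²³) × (6270) / (2.346 × 10⁷)³
        = 4.159 × 10⁻⁵ m/s²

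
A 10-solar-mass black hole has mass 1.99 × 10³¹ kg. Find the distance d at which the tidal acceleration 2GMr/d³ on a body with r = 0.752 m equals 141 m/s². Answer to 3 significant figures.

2GMr/d³ = a_tidal  ⇒  d = (2GMr / a_tidal)^(1/3)
d = (2 × 6.674×10⁻¹¹ × (1.99 × 10³¹) × (0.752) / (141))^(1/3)
  = 2.42 × 10⁶ m

2.42 × 10⁶ m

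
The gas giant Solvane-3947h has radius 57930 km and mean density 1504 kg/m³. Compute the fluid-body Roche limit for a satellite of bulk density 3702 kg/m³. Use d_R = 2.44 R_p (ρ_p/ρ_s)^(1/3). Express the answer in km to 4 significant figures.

1.047 × 10⁵ km

d_R = 2.44 × 57930 km × (1504/3702)^(1/3)
    = 1.047 × 10⁵ km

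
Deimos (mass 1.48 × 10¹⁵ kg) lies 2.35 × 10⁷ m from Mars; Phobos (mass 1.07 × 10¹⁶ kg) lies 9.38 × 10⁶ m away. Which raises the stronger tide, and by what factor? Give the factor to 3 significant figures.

Phobos, by a factor of ≈ 114

Tidal acceleration ∝ M/d³, so compare M/d³ for each.
Deimos: (1.48 × 10¹⁵) / (2.35 × 10⁷)³ = 1.140 × 10⁻⁷
Phobos: (1.07 × 10¹⁶) / (9.38 × 10⁶)³ = 1.297 × 10⁻⁵
Ratio (larger/smaller) = 114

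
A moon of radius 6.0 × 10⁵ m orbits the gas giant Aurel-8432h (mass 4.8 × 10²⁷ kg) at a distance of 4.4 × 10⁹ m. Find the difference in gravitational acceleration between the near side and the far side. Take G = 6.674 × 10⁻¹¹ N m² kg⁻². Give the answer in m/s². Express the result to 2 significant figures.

9.0 × 10⁻⁶ m/s²

Δg = 4GMr/d³
   = 4 × (6.674 × 10⁻¹¹) × (4.8 × 10²⁷) × (6.0 × 10⁵) / (4.4 × 10⁹)³
   = 9.0 × 10⁻⁶ m/s²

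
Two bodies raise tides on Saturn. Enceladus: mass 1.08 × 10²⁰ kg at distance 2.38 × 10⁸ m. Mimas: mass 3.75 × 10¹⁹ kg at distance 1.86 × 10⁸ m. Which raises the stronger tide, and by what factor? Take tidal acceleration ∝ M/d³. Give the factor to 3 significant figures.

Enceladus, by a factor of ≈ 1.37

Tidal acceleration ∝ M/d³, so compare M/d³ for each.
Enceladus: (1.08 × 10²⁰) / (2.38 × 10⁸)³ = 8.011 × 10⁻⁶
Mimas: (3.75 × 10¹⁹) / (1.86 × 10⁸)³ = 5.828 × 10⁻⁶
Ratio (larger/smaller) = 1.37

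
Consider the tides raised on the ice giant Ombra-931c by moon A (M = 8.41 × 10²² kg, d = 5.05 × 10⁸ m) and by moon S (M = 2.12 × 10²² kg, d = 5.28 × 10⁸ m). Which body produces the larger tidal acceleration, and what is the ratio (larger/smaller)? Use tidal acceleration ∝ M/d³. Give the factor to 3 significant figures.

The tide-raising term goes as M/d³ (the gradient of a 1/d² field).
Moon A: (8.41 × 10²²) / (5.05 × 10⁸)³ = 6.530 × 10⁻⁴
Moon S: (2.12 × 10²²) / (5.28 × 10⁸)³ = 1.440 × 10⁻⁴
Ratio (larger/smaller) = 4.53

Moon A, by a factor of ≈ 4.53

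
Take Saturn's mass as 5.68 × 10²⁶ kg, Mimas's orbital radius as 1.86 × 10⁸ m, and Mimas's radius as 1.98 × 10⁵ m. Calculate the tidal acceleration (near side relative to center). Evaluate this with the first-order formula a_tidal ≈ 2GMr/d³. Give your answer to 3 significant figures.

a_tidal = 2GMr/d³
        = 2 × (6.674 × 10⁻¹¹) × (5.68 × 10²⁶) × (1.98 × 10⁵) / (1.86 × 10⁸)³
        = 2.33 × 10⁻³ m/s²

2.33 × 10⁻³ m/s²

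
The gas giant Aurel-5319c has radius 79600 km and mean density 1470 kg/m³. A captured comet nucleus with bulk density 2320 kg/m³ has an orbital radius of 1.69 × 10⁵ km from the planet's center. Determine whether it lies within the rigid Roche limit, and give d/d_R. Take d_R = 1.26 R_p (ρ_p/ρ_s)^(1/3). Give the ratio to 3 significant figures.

d_R = 1.26 × (79600 km) × (1470/2320)^(1/3) = 86140 km
d/d_R = (1.69 × 10⁵) / (86140) = 1.96
Since d/d_R > 1, the body is outside the Roche limit.

outside; d/d_R ≈ 1.96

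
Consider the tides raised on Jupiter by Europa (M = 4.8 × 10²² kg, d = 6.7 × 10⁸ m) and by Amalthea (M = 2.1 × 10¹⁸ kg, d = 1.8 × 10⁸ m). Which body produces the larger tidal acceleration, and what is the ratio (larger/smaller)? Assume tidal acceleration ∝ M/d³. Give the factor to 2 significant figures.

Europa, by a factor of ≈ 440

Compare M/d³ for the two perturbers:
Europa: (4.8 × 10²²) / (6.7 × 10⁸)³ = 1.596 × 10⁻⁴
Amalthea: (2.1 × 10¹⁸) / (1.8 × 10⁸)³ = 3.601 × 10⁻⁷
Ratio (larger/smaller) = 440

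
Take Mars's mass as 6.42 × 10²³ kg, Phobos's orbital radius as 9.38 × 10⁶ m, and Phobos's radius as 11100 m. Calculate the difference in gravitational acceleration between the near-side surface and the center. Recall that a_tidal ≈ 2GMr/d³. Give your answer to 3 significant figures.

1.15 × 10⁻³ m/s²

a_tidal = 2GMr/d³
        = 2 × (6.674 × 10⁻¹¹) × (6.42 × 10²³) × (11100) / (9.38 × 10⁶)³
        = 1.15 × 10⁻³ m/s²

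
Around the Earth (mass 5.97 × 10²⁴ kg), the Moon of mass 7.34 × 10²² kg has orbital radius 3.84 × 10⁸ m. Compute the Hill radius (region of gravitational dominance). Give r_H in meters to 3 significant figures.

6.15 × 10⁷ m

r_H ≈ a (m/3M)^(1/3)
    = (3.84 × 10⁸) × (7.34 × 10²² / (3 × 5.97 × 10²⁴))^(1/3)
    = 6.15 × 10⁷ m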